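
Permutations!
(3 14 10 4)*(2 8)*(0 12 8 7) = (0 12 8 2 7)(3 14 10 4) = [12, 1, 7, 14, 3, 5, 6, 0, 2, 9, 4, 11, 8, 13, 10]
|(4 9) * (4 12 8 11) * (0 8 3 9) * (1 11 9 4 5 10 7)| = |(0 8 9 12 3 4)(1 11 5 10 7)| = 30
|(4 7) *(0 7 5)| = 4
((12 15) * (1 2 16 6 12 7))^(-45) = (1 12 2 15 16 7 6)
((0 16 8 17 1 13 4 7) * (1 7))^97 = ((0 16 8 17 7)(1 13 4))^97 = (0 8 7 16 17)(1 13 4)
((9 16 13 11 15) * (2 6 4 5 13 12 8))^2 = ((2 6 4 5 13 11 15 9 16 12 8))^2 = (2 4 13 15 16 8 6 5 11 9 12)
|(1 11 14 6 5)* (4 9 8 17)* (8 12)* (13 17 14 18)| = 12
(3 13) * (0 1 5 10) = (0 1 5 10)(3 13) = [1, 5, 2, 13, 4, 10, 6, 7, 8, 9, 0, 11, 12, 3]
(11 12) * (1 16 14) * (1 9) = (1 16 14 9)(11 12) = [0, 16, 2, 3, 4, 5, 6, 7, 8, 1, 10, 12, 11, 13, 9, 15, 14]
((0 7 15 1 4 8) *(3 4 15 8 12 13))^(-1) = ((0 7 8)(1 15)(3 4 12 13))^(-1) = (0 8 7)(1 15)(3 13 12 4)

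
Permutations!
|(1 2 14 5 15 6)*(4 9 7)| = |(1 2 14 5 15 6)(4 9 7)| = 6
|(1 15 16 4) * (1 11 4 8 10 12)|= 6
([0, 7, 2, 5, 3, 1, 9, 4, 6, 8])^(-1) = (1 5 3 4 7)(6 8 9)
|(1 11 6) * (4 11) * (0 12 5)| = 12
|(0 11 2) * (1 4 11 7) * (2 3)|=7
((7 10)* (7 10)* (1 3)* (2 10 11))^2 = (2 11 10)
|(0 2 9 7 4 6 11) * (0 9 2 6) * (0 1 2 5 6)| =|(1 2 5 6 11 9 7 4)| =8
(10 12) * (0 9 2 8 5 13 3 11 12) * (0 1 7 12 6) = [9, 7, 8, 11, 4, 13, 0, 12, 5, 2, 1, 6, 10, 3] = (0 9 2 8 5 13 3 11 6)(1 7 12 10)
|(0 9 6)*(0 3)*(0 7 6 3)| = 5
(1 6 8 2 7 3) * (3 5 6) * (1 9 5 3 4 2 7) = (1 4 2)(3 9 5 6 8 7) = [0, 4, 1, 9, 2, 6, 8, 3, 7, 5]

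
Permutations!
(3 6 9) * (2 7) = (2 7)(3 6 9) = [0, 1, 7, 6, 4, 5, 9, 2, 8, 3]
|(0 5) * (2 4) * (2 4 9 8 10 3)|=10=|(0 5)(2 9 8 10 3)|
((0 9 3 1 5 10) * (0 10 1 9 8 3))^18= (10)(0 3)(8 9)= ((10)(0 8 3 9)(1 5))^18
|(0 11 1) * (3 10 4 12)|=|(0 11 1)(3 10 4 12)|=12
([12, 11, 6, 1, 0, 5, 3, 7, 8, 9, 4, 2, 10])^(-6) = [10, 3, 11, 6, 12, 5, 2, 7, 8, 9, 0, 1, 4]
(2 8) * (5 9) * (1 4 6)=(1 4 6)(2 8)(5 9)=[0, 4, 8, 3, 6, 9, 1, 7, 2, 5]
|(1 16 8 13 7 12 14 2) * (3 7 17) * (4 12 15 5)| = |(1 16 8 13 17 3 7 15 5 4 12 14 2)| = 13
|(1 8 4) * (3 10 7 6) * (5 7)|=15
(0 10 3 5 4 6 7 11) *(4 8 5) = (0 10 3 4 6 7 11)(5 8) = [10, 1, 2, 4, 6, 8, 7, 11, 5, 9, 3, 0]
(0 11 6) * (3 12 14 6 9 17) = [11, 1, 2, 12, 4, 5, 0, 7, 8, 17, 10, 9, 14, 13, 6, 15, 16, 3] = (0 11 9 17 3 12 14 6)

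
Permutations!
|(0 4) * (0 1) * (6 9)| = 6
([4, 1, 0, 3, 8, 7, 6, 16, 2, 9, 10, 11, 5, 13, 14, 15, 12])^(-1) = [2, 1, 8, 3, 0, 12, 6, 5, 4, 9, 10, 11, 16, 13, 14, 15, 7]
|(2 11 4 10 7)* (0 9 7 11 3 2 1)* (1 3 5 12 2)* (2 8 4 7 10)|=35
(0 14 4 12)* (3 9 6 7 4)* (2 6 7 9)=[14, 1, 6, 2, 12, 5, 9, 4, 8, 7, 10, 11, 0, 13, 3]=(0 14 3 2 6 9 7 4 12)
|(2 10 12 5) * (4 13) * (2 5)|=6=|(2 10 12)(4 13)|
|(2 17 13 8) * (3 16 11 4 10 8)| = 9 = |(2 17 13 3 16 11 4 10 8)|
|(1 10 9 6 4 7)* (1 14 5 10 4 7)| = |(1 4)(5 10 9 6 7 14)| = 6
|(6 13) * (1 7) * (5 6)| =6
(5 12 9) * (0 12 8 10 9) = (0 12)(5 8 10 9) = [12, 1, 2, 3, 4, 8, 6, 7, 10, 5, 9, 11, 0]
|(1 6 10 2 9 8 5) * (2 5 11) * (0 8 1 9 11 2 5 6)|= 14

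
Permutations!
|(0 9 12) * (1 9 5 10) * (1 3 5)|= 12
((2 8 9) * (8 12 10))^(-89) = (2 12 10 8 9)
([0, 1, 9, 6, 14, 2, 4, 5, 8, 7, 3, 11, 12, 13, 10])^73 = [0, 1, 9, 14, 3, 2, 10, 5, 8, 7, 4, 11, 12, 13, 6]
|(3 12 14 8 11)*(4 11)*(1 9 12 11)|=|(1 9 12 14 8 4)(3 11)|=6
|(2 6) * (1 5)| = |(1 5)(2 6)| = 2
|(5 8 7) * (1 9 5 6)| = 6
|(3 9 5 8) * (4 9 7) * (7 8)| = |(3 8)(4 9 5 7)| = 4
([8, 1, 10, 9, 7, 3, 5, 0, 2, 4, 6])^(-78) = (0 2 6 3 4)(5 9 7 8 10)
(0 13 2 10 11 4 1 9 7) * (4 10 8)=(0 13 2 8 4 1 9 7)(10 11)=[13, 9, 8, 3, 1, 5, 6, 0, 4, 7, 11, 10, 12, 2]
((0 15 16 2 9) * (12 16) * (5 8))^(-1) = (0 9 2 16 12 15)(5 8)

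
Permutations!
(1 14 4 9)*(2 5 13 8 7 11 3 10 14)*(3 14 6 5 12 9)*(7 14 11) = (1 2 12 9)(3 10 6 5 13 8 14 4) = [0, 2, 12, 10, 3, 13, 5, 7, 14, 1, 6, 11, 9, 8, 4]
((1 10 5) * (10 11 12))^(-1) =(1 5 10 12 11)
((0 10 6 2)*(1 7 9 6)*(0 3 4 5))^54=((0 10 1 7 9 6 2 3 4 5))^54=(0 9 4 1 2)(3 10 6 5 7)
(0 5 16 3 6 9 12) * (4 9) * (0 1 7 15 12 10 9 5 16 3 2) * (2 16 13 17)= (0 13 17 2)(1 7 15 12)(3 6 4 5)(9 10)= [13, 7, 0, 6, 5, 3, 4, 15, 8, 10, 9, 11, 1, 17, 14, 12, 16, 2]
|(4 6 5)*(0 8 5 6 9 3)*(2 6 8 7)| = 9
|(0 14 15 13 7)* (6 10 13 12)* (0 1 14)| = |(1 14 15 12 6 10 13 7)| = 8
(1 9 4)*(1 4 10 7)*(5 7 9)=(1 5 7)(9 10)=[0, 5, 2, 3, 4, 7, 6, 1, 8, 10, 9]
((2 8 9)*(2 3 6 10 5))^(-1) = (2 5 10 6 3 9 8)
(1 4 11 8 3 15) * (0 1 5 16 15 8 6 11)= [1, 4, 2, 8, 0, 16, 11, 7, 3, 9, 10, 6, 12, 13, 14, 5, 15]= (0 1 4)(3 8)(5 16 15)(6 11)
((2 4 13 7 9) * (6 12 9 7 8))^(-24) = ((2 4 13 8 6 12 9))^(-24) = (2 6 4 12 13 9 8)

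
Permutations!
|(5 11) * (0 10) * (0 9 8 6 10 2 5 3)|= 20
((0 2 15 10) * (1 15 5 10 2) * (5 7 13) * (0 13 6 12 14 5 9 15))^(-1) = (0 1)(2 15 9 13 10 5 14 12 6 7)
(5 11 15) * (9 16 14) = (5 11 15)(9 16 14) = [0, 1, 2, 3, 4, 11, 6, 7, 8, 16, 10, 15, 12, 13, 9, 5, 14]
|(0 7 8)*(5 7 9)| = |(0 9 5 7 8)| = 5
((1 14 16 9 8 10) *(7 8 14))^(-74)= ((1 7 8 10)(9 14 16))^(-74)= (1 8)(7 10)(9 14 16)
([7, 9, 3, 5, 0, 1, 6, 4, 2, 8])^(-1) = (0 4 7)(1 5 3 2 8 9)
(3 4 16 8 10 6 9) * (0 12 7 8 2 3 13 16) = [12, 1, 3, 4, 0, 5, 9, 8, 10, 13, 6, 11, 7, 16, 14, 15, 2] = (0 12 7 8 10 6 9 13 16 2 3 4)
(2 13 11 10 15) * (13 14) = (2 14 13 11 10 15) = [0, 1, 14, 3, 4, 5, 6, 7, 8, 9, 15, 10, 12, 11, 13, 2]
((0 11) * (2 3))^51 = (0 11)(2 3)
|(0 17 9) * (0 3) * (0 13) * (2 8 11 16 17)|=|(0 2 8 11 16 17 9 3 13)|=9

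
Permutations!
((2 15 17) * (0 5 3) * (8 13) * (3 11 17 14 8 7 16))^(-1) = (0 3 16 7 13 8 14 15 2 17 11 5)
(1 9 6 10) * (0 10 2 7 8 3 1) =(0 10)(1 9 6 2 7 8 3) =[10, 9, 7, 1, 4, 5, 2, 8, 3, 6, 0]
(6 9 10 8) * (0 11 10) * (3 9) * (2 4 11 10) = (0 10 8 6 3 9)(2 4 11) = [10, 1, 4, 9, 11, 5, 3, 7, 6, 0, 8, 2]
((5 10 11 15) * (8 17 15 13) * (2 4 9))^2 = (2 9 4)(5 11 8 15 10 13 17)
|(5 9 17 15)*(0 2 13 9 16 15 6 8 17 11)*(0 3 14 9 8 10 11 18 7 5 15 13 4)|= 39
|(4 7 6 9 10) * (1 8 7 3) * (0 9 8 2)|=|(0 9 10 4 3 1 2)(6 8 7)|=21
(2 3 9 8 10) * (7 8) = (2 3 9 7 8 10) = [0, 1, 3, 9, 4, 5, 6, 8, 10, 7, 2]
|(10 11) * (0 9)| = 2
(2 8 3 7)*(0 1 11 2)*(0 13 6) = (0 1 11 2 8 3 7 13 6) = [1, 11, 8, 7, 4, 5, 0, 13, 3, 9, 10, 2, 12, 6]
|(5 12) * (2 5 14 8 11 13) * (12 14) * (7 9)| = |(2 5 14 8 11 13)(7 9)| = 6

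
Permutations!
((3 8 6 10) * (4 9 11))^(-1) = (3 10 6 8)(4 11 9) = ((3 8 6 10)(4 9 11))^(-1)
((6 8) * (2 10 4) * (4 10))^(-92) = (10)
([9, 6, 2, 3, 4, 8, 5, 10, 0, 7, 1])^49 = [9, 6, 2, 3, 4, 8, 5, 10, 0, 7, 1]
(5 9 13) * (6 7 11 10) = (5 9 13)(6 7 11 10) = [0, 1, 2, 3, 4, 9, 7, 11, 8, 13, 6, 10, 12, 5]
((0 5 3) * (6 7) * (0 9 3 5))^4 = ((3 9)(6 7))^4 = (9)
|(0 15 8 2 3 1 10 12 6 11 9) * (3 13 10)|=|(0 15 8 2 13 10 12 6 11 9)(1 3)|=10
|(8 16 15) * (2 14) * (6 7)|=|(2 14)(6 7)(8 16 15)|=6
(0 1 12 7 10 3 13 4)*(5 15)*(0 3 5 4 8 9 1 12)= (0 12 7 10 5 15 4 3 13 8 9 1)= [12, 0, 2, 13, 3, 15, 6, 10, 9, 1, 5, 11, 7, 8, 14, 4]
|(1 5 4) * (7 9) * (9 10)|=|(1 5 4)(7 10 9)|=3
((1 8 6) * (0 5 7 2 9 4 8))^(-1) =(0 1 6 8 4 9 2 7 5)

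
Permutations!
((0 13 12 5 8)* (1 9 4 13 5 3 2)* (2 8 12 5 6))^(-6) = (0 4 8 9 3 1 12 2 5 6 13)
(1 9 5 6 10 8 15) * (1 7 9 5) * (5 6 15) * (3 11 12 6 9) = (1 9)(3 11 12 6 10 8 5 15 7) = [0, 9, 2, 11, 4, 15, 10, 3, 5, 1, 8, 12, 6, 13, 14, 7]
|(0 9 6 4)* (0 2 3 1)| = |(0 9 6 4 2 3 1)| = 7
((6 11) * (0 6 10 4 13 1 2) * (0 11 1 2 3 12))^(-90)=(13)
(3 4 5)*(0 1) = (0 1)(3 4 5) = [1, 0, 2, 4, 5, 3]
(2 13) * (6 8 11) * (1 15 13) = (1 15 13 2)(6 8 11) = [0, 15, 1, 3, 4, 5, 8, 7, 11, 9, 10, 6, 12, 2, 14, 13]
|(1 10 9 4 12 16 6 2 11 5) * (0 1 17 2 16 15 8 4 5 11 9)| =|(0 1 10)(2 9 5 17)(4 12 15 8)(6 16)| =12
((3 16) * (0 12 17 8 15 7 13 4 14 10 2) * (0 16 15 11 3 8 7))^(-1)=(0 15 3 11 8 16 2 10 14 4 13 7 17 12)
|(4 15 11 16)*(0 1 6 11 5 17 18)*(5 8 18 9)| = |(0 1 6 11 16 4 15 8 18)(5 17 9)| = 9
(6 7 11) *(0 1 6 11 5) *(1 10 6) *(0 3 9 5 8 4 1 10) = (11)(1 10 6 7 8 4)(3 9 5) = [0, 10, 2, 9, 1, 3, 7, 8, 4, 5, 6, 11]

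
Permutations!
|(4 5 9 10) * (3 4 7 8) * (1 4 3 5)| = 10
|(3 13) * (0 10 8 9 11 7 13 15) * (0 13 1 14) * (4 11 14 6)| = |(0 10 8 9 14)(1 6 4 11 7)(3 15 13)| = 15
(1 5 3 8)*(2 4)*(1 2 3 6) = (1 5 6)(2 4 3 8) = [0, 5, 4, 8, 3, 6, 1, 7, 2]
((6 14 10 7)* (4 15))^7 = ((4 15)(6 14 10 7))^7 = (4 15)(6 7 10 14)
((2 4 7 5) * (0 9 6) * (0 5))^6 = (0 7 4 2 5 6 9)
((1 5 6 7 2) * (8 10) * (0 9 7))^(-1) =((0 9 7 2 1 5 6)(8 10))^(-1) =(0 6 5 1 2 7 9)(8 10)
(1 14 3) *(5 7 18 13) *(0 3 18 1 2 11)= (0 3 2 11)(1 14 18 13 5 7)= [3, 14, 11, 2, 4, 7, 6, 1, 8, 9, 10, 0, 12, 5, 18, 15, 16, 17, 13]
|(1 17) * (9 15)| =2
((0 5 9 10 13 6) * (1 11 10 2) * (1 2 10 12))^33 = (0 10)(5 13)(6 9)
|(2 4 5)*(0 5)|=|(0 5 2 4)|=4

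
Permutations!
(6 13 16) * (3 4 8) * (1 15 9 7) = (1 15 9 7)(3 4 8)(6 13 16) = [0, 15, 2, 4, 8, 5, 13, 1, 3, 7, 10, 11, 12, 16, 14, 9, 6]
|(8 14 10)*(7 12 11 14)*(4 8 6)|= 8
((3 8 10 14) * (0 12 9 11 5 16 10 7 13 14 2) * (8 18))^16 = ((0 12 9 11 5 16 10 2)(3 18 8 7 13 14))^16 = (3 13 8)(7 18 14)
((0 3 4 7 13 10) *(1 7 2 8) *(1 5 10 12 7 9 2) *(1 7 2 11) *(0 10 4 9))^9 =(0 1 11 9 3)(2 5 7 12 8 4 13)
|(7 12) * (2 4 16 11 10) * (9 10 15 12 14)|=|(2 4 16 11 15 12 7 14 9 10)|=10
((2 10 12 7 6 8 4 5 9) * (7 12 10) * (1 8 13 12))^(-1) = ((1 8 4 5 9 2 7 6 13 12))^(-1) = (1 12 13 6 7 2 9 5 4 8)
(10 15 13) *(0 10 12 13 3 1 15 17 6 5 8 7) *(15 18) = (0 10 17 6 5 8 7)(1 18 15 3)(12 13) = [10, 18, 2, 1, 4, 8, 5, 0, 7, 9, 17, 11, 13, 12, 14, 3, 16, 6, 15]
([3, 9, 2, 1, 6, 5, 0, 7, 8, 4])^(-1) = [6, 3, 2, 0, 9, 5, 4, 7, 8, 1]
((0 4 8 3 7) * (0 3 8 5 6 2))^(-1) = ((8)(0 4 5 6 2)(3 7))^(-1) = (8)(0 2 6 5 4)(3 7)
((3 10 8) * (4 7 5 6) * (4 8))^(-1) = ((3 10 4 7 5 6 8))^(-1) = (3 8 6 5 7 4 10)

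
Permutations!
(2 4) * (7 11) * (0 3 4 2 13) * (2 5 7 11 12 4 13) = [3, 1, 5, 13, 2, 7, 6, 12, 8, 9, 10, 11, 4, 0] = (0 3 13)(2 5 7 12 4)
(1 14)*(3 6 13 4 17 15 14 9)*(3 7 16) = [0, 9, 2, 6, 17, 5, 13, 16, 8, 7, 10, 11, 12, 4, 1, 14, 3, 15] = (1 9 7 16 3 6 13 4 17 15 14)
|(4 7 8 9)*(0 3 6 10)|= |(0 3 6 10)(4 7 8 9)|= 4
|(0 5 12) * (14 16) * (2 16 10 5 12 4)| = 6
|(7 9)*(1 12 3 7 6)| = 6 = |(1 12 3 7 9 6)|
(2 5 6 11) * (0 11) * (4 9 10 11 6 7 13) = (0 6)(2 5 7 13 4 9 10 11) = [6, 1, 5, 3, 9, 7, 0, 13, 8, 10, 11, 2, 12, 4]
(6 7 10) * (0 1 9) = [1, 9, 2, 3, 4, 5, 7, 10, 8, 0, 6] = (0 1 9)(6 7 10)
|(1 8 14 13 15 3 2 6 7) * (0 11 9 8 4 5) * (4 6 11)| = 24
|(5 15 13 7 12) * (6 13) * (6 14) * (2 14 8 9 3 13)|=24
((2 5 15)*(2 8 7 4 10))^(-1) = (2 10 4 7 8 15 5)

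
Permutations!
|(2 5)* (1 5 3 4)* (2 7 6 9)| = 8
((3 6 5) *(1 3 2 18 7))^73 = (1 5 7 6 18 3 2)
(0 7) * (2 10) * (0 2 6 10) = (0 7 2)(6 10) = [7, 1, 0, 3, 4, 5, 10, 2, 8, 9, 6]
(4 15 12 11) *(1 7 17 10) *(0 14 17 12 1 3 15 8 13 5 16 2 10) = (0 14 17)(1 7 12 11 4 8 13 5 16 2 10 3 15) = [14, 7, 10, 15, 8, 16, 6, 12, 13, 9, 3, 4, 11, 5, 17, 1, 2, 0]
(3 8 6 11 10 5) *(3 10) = (3 8 6 11)(5 10) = [0, 1, 2, 8, 4, 10, 11, 7, 6, 9, 5, 3]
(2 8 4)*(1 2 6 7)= [0, 2, 8, 3, 6, 5, 7, 1, 4]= (1 2 8 4 6 7)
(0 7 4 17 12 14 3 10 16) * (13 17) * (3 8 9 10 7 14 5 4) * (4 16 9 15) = [14, 1, 2, 7, 13, 16, 6, 3, 15, 10, 9, 11, 5, 17, 8, 4, 0, 12] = (0 14 8 15 4 13 17 12 5 16)(3 7)(9 10)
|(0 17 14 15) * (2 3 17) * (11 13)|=|(0 2 3 17 14 15)(11 13)|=6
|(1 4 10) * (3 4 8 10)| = |(1 8 10)(3 4)| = 6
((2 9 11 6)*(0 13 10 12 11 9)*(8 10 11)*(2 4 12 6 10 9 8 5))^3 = ((0 13 11 10 6 4 12 5 2)(8 9))^3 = (0 10 12)(2 11 4)(5 13 6)(8 9)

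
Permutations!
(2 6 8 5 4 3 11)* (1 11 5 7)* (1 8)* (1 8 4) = (1 11 2 6 8 7 4 3 5) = [0, 11, 6, 5, 3, 1, 8, 4, 7, 9, 10, 2]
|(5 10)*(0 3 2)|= |(0 3 2)(5 10)|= 6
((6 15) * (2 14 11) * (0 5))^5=(0 5)(2 11 14)(6 15)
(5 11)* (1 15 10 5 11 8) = [0, 15, 2, 3, 4, 8, 6, 7, 1, 9, 5, 11, 12, 13, 14, 10] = (1 15 10 5 8)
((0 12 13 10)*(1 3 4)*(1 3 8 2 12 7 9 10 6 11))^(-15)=(0 7 9 10)(1 11 6 13 12 2 8)(3 4)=((0 7 9 10)(1 8 2 12 13 6 11)(3 4))^(-15)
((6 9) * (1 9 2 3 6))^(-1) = (1 9)(2 6 3)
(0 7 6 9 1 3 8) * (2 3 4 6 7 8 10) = (0 8)(1 4 6 9)(2 3 10) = [8, 4, 3, 10, 6, 5, 9, 7, 0, 1, 2]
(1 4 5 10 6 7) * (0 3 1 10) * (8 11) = (0 3 1 4 5)(6 7 10)(8 11) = [3, 4, 2, 1, 5, 0, 7, 10, 11, 9, 6, 8]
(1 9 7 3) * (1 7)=(1 9)(3 7)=[0, 9, 2, 7, 4, 5, 6, 3, 8, 1]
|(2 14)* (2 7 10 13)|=|(2 14 7 10 13)|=5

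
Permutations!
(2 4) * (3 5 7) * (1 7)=(1 7 3 5)(2 4)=[0, 7, 4, 5, 2, 1, 6, 3]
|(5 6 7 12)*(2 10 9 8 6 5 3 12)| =6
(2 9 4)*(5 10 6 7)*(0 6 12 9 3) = (0 6 7 5 10 12 9 4 2 3) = [6, 1, 3, 0, 2, 10, 7, 5, 8, 4, 12, 11, 9]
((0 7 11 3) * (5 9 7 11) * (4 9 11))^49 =((0 4 9 7 5 11 3))^49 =(11)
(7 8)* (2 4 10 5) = [0, 1, 4, 3, 10, 2, 6, 8, 7, 9, 5] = (2 4 10 5)(7 8)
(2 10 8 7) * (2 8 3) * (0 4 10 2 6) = (0 4 10 3 6)(7 8) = [4, 1, 2, 6, 10, 5, 0, 8, 7, 9, 3]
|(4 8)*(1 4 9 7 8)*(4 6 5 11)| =|(1 6 5 11 4)(7 8 9)| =15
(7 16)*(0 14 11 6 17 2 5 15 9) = [14, 1, 5, 3, 4, 15, 17, 16, 8, 0, 10, 6, 12, 13, 11, 9, 7, 2] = (0 14 11 6 17 2 5 15 9)(7 16)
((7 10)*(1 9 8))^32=((1 9 8)(7 10))^32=(10)(1 8 9)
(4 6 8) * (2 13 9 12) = [0, 1, 13, 3, 6, 5, 8, 7, 4, 12, 10, 11, 2, 9] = (2 13 9 12)(4 6 8)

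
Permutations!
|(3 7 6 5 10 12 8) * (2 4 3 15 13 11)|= |(2 4 3 7 6 5 10 12 8 15 13 11)|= 12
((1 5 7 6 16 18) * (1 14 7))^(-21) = ((1 5)(6 16 18 14 7))^(-21) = (1 5)(6 7 14 18 16)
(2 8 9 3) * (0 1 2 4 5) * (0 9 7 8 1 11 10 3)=[11, 2, 1, 4, 5, 9, 6, 8, 7, 0, 3, 10]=(0 11 10 3 4 5 9)(1 2)(7 8)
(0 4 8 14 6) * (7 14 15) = (0 4 8 15 7 14 6) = [4, 1, 2, 3, 8, 5, 0, 14, 15, 9, 10, 11, 12, 13, 6, 7]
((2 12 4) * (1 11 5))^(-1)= (1 5 11)(2 4 12)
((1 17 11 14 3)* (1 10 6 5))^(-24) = (17)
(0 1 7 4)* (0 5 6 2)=(0 1 7 4 5 6 2)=[1, 7, 0, 3, 5, 6, 2, 4]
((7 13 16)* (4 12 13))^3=((4 12 13 16 7))^3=(4 16 12 7 13)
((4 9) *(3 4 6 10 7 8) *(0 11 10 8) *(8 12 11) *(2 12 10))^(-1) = (0 7 10 6 9 4 3 8)(2 11 12)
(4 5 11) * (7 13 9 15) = [0, 1, 2, 3, 5, 11, 6, 13, 8, 15, 10, 4, 12, 9, 14, 7] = (4 5 11)(7 13 9 15)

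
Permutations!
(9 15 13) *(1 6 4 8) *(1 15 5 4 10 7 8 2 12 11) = (1 6 10 7 8 15 13 9 5 4 2 12 11) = [0, 6, 12, 3, 2, 4, 10, 8, 15, 5, 7, 1, 11, 9, 14, 13]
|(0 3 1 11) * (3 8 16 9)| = |(0 8 16 9 3 1 11)| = 7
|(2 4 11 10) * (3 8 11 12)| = 7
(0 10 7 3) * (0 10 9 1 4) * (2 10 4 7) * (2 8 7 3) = (0 9 1 3 4)(2 10 8 7) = [9, 3, 10, 4, 0, 5, 6, 2, 7, 1, 8]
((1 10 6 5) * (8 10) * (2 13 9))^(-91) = ((1 8 10 6 5)(2 13 9))^(-91) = (1 5 6 10 8)(2 9 13)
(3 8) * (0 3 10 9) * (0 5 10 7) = (0 3 8 7)(5 10 9) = [3, 1, 2, 8, 4, 10, 6, 0, 7, 5, 9]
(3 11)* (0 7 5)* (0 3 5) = (0 7)(3 11 5) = [7, 1, 2, 11, 4, 3, 6, 0, 8, 9, 10, 5]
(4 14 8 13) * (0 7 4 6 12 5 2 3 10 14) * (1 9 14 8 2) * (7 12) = [12, 9, 3, 10, 0, 1, 7, 4, 13, 14, 8, 11, 5, 6, 2] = (0 12 5 1 9 14 2 3 10 8 13 6 7 4)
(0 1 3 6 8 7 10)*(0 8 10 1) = (1 3 6 10 8 7) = [0, 3, 2, 6, 4, 5, 10, 1, 7, 9, 8]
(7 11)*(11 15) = (7 15 11) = [0, 1, 2, 3, 4, 5, 6, 15, 8, 9, 10, 7, 12, 13, 14, 11]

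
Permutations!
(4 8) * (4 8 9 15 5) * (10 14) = [0, 1, 2, 3, 9, 4, 6, 7, 8, 15, 14, 11, 12, 13, 10, 5] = (4 9 15 5)(10 14)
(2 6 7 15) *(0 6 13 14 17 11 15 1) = (0 6 7 1)(2 13 14 17 11 15) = [6, 0, 13, 3, 4, 5, 7, 1, 8, 9, 10, 15, 12, 14, 17, 2, 16, 11]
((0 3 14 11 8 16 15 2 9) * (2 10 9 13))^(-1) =((0 3 14 11 8 16 15 10 9)(2 13))^(-1) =(0 9 10 15 16 8 11 14 3)(2 13)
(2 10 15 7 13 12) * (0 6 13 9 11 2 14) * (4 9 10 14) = (0 6 13 12 4 9 11 2 14)(7 10 15) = [6, 1, 14, 3, 9, 5, 13, 10, 8, 11, 15, 2, 4, 12, 0, 7]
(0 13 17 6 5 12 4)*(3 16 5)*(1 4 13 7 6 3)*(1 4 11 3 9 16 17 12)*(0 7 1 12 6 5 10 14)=(0 1 11 3 17 9 16 10 14)(4 7 5 12 13 6)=[1, 11, 2, 17, 7, 12, 4, 5, 8, 16, 14, 3, 13, 6, 0, 15, 10, 9]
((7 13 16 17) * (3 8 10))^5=((3 8 10)(7 13 16 17))^5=(3 10 8)(7 13 16 17)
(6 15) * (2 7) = (2 7)(6 15) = [0, 1, 7, 3, 4, 5, 15, 2, 8, 9, 10, 11, 12, 13, 14, 6]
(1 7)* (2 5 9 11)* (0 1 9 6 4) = (0 1 7 9 11 2 5 6 4) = [1, 7, 5, 3, 0, 6, 4, 9, 8, 11, 10, 2]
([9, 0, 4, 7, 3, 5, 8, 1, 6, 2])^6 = (0 1 7 3 4 2 9)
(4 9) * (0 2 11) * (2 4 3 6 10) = [4, 1, 11, 6, 9, 5, 10, 7, 8, 3, 2, 0] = (0 4 9 3 6 10 2 11)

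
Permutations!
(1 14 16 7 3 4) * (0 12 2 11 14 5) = [12, 5, 11, 4, 1, 0, 6, 3, 8, 9, 10, 14, 2, 13, 16, 15, 7] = (0 12 2 11 14 16 7 3 4 1 5)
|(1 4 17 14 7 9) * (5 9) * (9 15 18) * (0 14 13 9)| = |(0 14 7 5 15 18)(1 4 17 13 9)| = 30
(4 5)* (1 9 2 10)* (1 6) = (1 9 2 10 6)(4 5) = [0, 9, 10, 3, 5, 4, 1, 7, 8, 2, 6]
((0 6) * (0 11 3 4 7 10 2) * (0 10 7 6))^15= (2 10)(3 11 6 4)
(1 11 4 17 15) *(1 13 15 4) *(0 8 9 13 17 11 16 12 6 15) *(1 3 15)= (0 8 9 13)(1 16 12 6)(3 15 17 4 11)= [8, 16, 2, 15, 11, 5, 1, 7, 9, 13, 10, 3, 6, 0, 14, 17, 12, 4]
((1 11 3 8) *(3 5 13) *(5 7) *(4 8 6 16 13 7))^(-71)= ((1 11 4 8)(3 6 16 13)(5 7))^(-71)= (1 11 4 8)(3 6 16 13)(5 7)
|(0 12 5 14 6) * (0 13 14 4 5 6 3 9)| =|(0 12 6 13 14 3 9)(4 5)| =14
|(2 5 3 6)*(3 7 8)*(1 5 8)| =12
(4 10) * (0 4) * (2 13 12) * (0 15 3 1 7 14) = (0 4 10 15 3 1 7 14)(2 13 12) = [4, 7, 13, 1, 10, 5, 6, 14, 8, 9, 15, 11, 2, 12, 0, 3]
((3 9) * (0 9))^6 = ((0 9 3))^6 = (9)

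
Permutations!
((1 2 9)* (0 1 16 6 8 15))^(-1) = (0 15 8 6 16 9 2 1)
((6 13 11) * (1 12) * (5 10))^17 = (1 12)(5 10)(6 11 13) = ((1 12)(5 10)(6 13 11))^17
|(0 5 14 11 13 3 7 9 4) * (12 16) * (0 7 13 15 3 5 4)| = |(0 4 7 9)(3 13 5 14 11 15)(12 16)| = 12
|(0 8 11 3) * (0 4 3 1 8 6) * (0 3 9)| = 15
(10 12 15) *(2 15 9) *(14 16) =(2 15 10 12 9)(14 16) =[0, 1, 15, 3, 4, 5, 6, 7, 8, 2, 12, 11, 9, 13, 16, 10, 14]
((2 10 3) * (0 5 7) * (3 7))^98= (0 3 10)(2 7 5)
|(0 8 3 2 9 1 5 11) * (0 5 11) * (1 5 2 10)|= |(0 8 3 10 1 11 2 9 5)|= 9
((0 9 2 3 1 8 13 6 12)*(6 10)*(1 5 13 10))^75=(0 6 8 13 3 9 12 10 1 5 2)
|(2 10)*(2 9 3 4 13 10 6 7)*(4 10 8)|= 3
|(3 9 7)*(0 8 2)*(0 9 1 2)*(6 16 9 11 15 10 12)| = |(0 8)(1 2 11 15 10 12 6 16 9 7 3)| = 22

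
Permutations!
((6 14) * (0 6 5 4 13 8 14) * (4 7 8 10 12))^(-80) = ((0 6)(4 13 10 12)(5 7 8 14))^(-80) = (14)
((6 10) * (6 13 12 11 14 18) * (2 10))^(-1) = (2 6 18 14 11 12 13 10)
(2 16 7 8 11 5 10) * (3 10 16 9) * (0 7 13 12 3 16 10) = [7, 1, 9, 0, 4, 10, 6, 8, 11, 16, 2, 5, 3, 12, 14, 15, 13] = (0 7 8 11 5 10 2 9 16 13 12 3)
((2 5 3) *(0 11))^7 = (0 11)(2 5 3)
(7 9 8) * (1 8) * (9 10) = (1 8 7 10 9) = [0, 8, 2, 3, 4, 5, 6, 10, 7, 1, 9]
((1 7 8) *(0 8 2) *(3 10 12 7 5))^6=(0 12 5)(1 2 10)(3 8 7)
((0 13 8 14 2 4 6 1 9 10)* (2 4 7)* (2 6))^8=(0 1 2 8 10 6 4 13 9 7 14)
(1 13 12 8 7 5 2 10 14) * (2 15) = (1 13 12 8 7 5 15 2 10 14) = [0, 13, 10, 3, 4, 15, 6, 5, 7, 9, 14, 11, 8, 12, 1, 2]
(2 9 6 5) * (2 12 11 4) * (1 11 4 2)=[0, 11, 9, 3, 1, 12, 5, 7, 8, 6, 10, 2, 4]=(1 11 2 9 6 5 12 4)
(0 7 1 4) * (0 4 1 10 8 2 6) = (0 7 10 8 2 6) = [7, 1, 6, 3, 4, 5, 0, 10, 2, 9, 8]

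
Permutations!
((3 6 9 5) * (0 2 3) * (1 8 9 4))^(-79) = (0 3 4 8 5 2 6 1 9)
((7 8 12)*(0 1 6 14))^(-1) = ((0 1 6 14)(7 8 12))^(-1) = (0 14 6 1)(7 12 8)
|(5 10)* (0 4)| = |(0 4)(5 10)| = 2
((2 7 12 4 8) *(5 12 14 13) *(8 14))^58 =(2 7 8)(4 5 14 12 13)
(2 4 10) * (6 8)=(2 4 10)(6 8)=[0, 1, 4, 3, 10, 5, 8, 7, 6, 9, 2]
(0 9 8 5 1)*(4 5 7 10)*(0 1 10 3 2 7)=(0 9 8)(2 7 3)(4 5 10)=[9, 1, 7, 2, 5, 10, 6, 3, 0, 8, 4]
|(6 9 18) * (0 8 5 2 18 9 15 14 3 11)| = 10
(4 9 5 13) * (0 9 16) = [9, 1, 2, 3, 16, 13, 6, 7, 8, 5, 10, 11, 12, 4, 14, 15, 0] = (0 9 5 13 4 16)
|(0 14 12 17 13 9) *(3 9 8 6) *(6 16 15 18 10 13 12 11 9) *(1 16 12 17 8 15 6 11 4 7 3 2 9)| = 44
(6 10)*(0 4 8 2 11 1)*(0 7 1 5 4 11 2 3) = (0 11 5 4 8 3)(1 7)(6 10) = [11, 7, 2, 0, 8, 4, 10, 1, 3, 9, 6, 5]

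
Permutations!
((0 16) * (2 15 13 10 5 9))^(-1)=(0 16)(2 9 5 10 13 15)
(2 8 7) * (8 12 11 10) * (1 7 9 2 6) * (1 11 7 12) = (1 12 7 6 11 10 8 9 2) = [0, 12, 1, 3, 4, 5, 11, 6, 9, 2, 8, 10, 7]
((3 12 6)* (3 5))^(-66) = (3 6)(5 12)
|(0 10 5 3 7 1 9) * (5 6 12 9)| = |(0 10 6 12 9)(1 5 3 7)| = 20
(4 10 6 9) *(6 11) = (4 10 11 6 9) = [0, 1, 2, 3, 10, 5, 9, 7, 8, 4, 11, 6]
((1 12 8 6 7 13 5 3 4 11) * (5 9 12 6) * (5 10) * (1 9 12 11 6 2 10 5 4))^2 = (1 10 6 13 8 3 2 4 7 12 5)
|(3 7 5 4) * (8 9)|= 4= |(3 7 5 4)(8 9)|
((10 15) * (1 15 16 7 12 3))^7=(16)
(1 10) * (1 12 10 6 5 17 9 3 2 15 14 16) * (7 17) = [0, 6, 15, 2, 4, 7, 5, 17, 8, 3, 12, 11, 10, 13, 16, 14, 1, 9] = (1 6 5 7 17 9 3 2 15 14 16)(10 12)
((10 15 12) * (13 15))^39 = ((10 13 15 12))^39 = (10 12 15 13)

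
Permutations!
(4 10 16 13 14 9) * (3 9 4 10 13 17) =(3 9 10 16 17)(4 13 14) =[0, 1, 2, 9, 13, 5, 6, 7, 8, 10, 16, 11, 12, 14, 4, 15, 17, 3]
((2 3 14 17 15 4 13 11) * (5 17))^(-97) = ((2 3 14 5 17 15 4 13 11))^(-97) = (2 14 17 4 11 3 5 15 13)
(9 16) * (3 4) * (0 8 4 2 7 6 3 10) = (0 8 4 10)(2 7 6 3)(9 16) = [8, 1, 7, 2, 10, 5, 3, 6, 4, 16, 0, 11, 12, 13, 14, 15, 9]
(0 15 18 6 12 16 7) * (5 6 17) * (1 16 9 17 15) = [1, 16, 2, 3, 4, 6, 12, 0, 8, 17, 10, 11, 9, 13, 14, 18, 7, 5, 15] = (0 1 16 7)(5 6 12 9 17)(15 18)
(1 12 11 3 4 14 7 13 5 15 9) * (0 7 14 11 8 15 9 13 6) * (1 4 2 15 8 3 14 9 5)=(0 7 6)(1 12 3 2 15 13)(4 11 14 9)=[7, 12, 15, 2, 11, 5, 0, 6, 8, 4, 10, 14, 3, 1, 9, 13]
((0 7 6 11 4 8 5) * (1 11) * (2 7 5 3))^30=((0 5)(1 11 4 8 3 2 7 6))^30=(1 7 3 4)(2 8 11 6)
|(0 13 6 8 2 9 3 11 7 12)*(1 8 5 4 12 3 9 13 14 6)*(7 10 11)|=|(0 14 6 5 4 12)(1 8 2 13)(3 7)(10 11)|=12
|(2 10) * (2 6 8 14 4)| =6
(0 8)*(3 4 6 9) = (0 8)(3 4 6 9) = [8, 1, 2, 4, 6, 5, 9, 7, 0, 3]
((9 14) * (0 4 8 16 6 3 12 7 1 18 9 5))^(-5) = (0 1 16 14 12 4 18 6 5 7 8 9 3)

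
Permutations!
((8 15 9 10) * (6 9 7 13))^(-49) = (15)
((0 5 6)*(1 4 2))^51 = (6)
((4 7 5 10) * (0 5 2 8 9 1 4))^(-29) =((0 5 10)(1 4 7 2 8 9))^(-29) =(0 5 10)(1 4 7 2 8 9)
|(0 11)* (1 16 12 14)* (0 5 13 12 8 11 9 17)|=|(0 9 17)(1 16 8 11 5 13 12 14)|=24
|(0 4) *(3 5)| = 2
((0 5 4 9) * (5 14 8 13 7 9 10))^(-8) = (0 7 8)(4 10 5)(9 13 14)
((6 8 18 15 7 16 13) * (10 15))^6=((6 8 18 10 15 7 16 13))^6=(6 16 15 18)(7 10 8 13)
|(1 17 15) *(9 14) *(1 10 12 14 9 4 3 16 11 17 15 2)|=|(1 15 10 12 14 4 3 16 11 17 2)|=11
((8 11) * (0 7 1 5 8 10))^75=((0 7 1 5 8 11 10))^75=(0 11 5 7 10 8 1)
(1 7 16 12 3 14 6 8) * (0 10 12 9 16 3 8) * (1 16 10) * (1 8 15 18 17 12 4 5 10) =(0 8 16 9 1 7 3 14 6)(4 5 10)(12 15 18 17) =[8, 7, 2, 14, 5, 10, 0, 3, 16, 1, 4, 11, 15, 13, 6, 18, 9, 12, 17]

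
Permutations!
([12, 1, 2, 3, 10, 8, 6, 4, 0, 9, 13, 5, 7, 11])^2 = (0 7 10 11 8 12 4 13 5)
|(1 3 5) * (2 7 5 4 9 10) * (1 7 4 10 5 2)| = 15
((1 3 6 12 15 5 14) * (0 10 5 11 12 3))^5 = ((0 10 5 14 1)(3 6)(11 12 15))^5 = (3 6)(11 15 12)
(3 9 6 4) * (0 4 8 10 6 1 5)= (0 4 3 9 1 5)(6 8 10)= [4, 5, 2, 9, 3, 0, 8, 7, 10, 1, 6]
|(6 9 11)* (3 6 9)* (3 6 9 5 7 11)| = |(3 9)(5 7 11)| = 6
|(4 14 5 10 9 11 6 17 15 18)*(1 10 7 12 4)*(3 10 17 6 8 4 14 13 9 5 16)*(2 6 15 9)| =77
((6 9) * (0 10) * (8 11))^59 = ((0 10)(6 9)(8 11))^59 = (0 10)(6 9)(8 11)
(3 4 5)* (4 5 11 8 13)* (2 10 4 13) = (13)(2 10 4 11 8)(3 5) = [0, 1, 10, 5, 11, 3, 6, 7, 2, 9, 4, 8, 12, 13]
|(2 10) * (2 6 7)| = 4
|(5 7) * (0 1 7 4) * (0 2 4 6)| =|(0 1 7 5 6)(2 4)| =10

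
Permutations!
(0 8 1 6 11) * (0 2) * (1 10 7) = (0 8 10 7 1 6 11 2) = [8, 6, 0, 3, 4, 5, 11, 1, 10, 9, 7, 2]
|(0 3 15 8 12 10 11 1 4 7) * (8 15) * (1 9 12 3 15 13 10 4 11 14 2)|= 12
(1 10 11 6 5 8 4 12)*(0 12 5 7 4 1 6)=[12, 10, 2, 3, 5, 8, 7, 4, 1, 9, 11, 0, 6]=(0 12 6 7 4 5 8 1 10 11)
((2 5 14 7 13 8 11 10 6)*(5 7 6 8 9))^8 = (2 7 13 9 5 14 6)(8 10 11)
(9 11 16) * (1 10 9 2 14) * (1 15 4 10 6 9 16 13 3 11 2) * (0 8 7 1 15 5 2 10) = (0 8 7 1 6 9 10 16 15 4)(2 14 5)(3 11 13) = [8, 6, 14, 11, 0, 2, 9, 1, 7, 10, 16, 13, 12, 3, 5, 4, 15]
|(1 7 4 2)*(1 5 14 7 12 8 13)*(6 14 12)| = 10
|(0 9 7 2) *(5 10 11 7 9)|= |(0 5 10 11 7 2)|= 6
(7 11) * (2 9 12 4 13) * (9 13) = (2 13)(4 9 12)(7 11) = [0, 1, 13, 3, 9, 5, 6, 11, 8, 12, 10, 7, 4, 2]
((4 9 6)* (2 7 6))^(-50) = (9)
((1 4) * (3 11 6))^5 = (1 4)(3 6 11)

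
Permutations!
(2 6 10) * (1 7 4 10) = (1 7 4 10 2 6) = [0, 7, 6, 3, 10, 5, 1, 4, 8, 9, 2]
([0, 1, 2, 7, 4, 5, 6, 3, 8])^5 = (8)(3 7)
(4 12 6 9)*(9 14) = [0, 1, 2, 3, 12, 5, 14, 7, 8, 4, 10, 11, 6, 13, 9] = (4 12 6 14 9)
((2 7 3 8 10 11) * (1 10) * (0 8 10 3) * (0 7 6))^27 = (0 3 2 8 10 6 1 11)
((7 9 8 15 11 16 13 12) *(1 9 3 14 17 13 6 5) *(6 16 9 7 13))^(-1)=((1 7 3 14 17 6 5)(8 15 11 9)(12 13))^(-1)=(1 5 6 17 14 3 7)(8 9 11 15)(12 13)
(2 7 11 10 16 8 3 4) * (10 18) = (2 7 11 18 10 16 8 3 4) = [0, 1, 7, 4, 2, 5, 6, 11, 3, 9, 16, 18, 12, 13, 14, 15, 8, 17, 10]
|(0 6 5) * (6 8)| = 4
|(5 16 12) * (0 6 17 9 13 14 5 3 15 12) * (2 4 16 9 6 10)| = |(0 10 2 4 16)(3 15 12)(5 9 13 14)(6 17)| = 60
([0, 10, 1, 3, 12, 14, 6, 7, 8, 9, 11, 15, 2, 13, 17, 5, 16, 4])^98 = (1 12 17 5 11)(2 4 14 15 10)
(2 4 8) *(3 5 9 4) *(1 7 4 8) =[0, 7, 3, 5, 1, 9, 6, 4, 2, 8] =(1 7 4)(2 3 5 9 8)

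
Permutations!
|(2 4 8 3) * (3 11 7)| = |(2 4 8 11 7 3)| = 6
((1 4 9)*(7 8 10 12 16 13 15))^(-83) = ((1 4 9)(7 8 10 12 16 13 15))^(-83) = (1 4 9)(7 8 10 12 16 13 15)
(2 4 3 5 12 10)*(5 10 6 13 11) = [0, 1, 4, 10, 3, 12, 13, 7, 8, 9, 2, 5, 6, 11] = (2 4 3 10)(5 12 6 13 11)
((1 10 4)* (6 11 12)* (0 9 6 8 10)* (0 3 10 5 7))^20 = ((0 9 6 11 12 8 5 7)(1 3 10 4))^20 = (0 12)(5 6)(7 11)(8 9)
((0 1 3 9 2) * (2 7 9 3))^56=(9)(0 2 1)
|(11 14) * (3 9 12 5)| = 4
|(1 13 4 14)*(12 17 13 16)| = |(1 16 12 17 13 4 14)| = 7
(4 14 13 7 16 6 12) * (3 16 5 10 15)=(3 16 6 12 4 14 13 7 5 10 15)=[0, 1, 2, 16, 14, 10, 12, 5, 8, 9, 15, 11, 4, 7, 13, 3, 6]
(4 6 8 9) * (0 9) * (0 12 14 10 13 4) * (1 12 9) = (0 1 12 14 10 13 4 6 8 9) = [1, 12, 2, 3, 6, 5, 8, 7, 9, 0, 13, 11, 14, 4, 10]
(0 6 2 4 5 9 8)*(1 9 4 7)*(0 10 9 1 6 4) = [4, 1, 7, 3, 5, 0, 2, 6, 10, 8, 9] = (0 4 5)(2 7 6)(8 10 9)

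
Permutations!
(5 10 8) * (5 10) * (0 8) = (0 8 10) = [8, 1, 2, 3, 4, 5, 6, 7, 10, 9, 0]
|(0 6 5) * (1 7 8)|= |(0 6 5)(1 7 8)|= 3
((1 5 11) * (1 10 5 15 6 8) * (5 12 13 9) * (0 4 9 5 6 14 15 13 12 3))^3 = ((0 4 9 6 8 1 13 5 11 10 3)(14 15))^3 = (0 6 13 10 4 8 5 3 9 1 11)(14 15)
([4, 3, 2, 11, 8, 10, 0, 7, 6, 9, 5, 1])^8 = (1 11 3)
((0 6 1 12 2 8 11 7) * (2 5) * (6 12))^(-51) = ((0 12 5 2 8 11 7)(1 6))^(-51) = (0 11 2 12 7 8 5)(1 6)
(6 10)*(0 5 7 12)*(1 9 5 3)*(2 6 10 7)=[3, 9, 6, 1, 4, 2, 7, 12, 8, 5, 10, 11, 0]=(0 3 1 9 5 2 6 7 12)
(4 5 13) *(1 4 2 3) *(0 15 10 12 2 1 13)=(0 15 10 12 2 3 13 1 4 5)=[15, 4, 3, 13, 5, 0, 6, 7, 8, 9, 12, 11, 2, 1, 14, 10]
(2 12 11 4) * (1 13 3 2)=[0, 13, 12, 2, 1, 5, 6, 7, 8, 9, 10, 4, 11, 3]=(1 13 3 2 12 11 4)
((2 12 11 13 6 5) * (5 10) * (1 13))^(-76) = ((1 13 6 10 5 2 12 11))^(-76) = (1 5)(2 13)(6 12)(10 11)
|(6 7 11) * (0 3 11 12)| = 6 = |(0 3 11 6 7 12)|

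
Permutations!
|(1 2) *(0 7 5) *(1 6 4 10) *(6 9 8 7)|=10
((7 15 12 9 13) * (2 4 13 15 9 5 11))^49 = ((2 4 13 7 9 15 12 5 11))^49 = (2 9 11 7 5 13 12 4 15)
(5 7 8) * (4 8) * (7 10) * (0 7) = (0 7 4 8 5 10) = [7, 1, 2, 3, 8, 10, 6, 4, 5, 9, 0]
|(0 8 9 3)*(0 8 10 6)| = 3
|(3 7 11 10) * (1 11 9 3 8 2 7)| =8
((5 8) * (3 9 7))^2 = ((3 9 7)(5 8))^2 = (3 7 9)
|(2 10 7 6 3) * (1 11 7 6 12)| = 4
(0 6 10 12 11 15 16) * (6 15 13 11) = (0 15 16)(6 10 12)(11 13) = [15, 1, 2, 3, 4, 5, 10, 7, 8, 9, 12, 13, 6, 11, 14, 16, 0]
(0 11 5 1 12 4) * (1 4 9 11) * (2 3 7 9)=(0 1 12 2 3 7 9 11 5 4)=[1, 12, 3, 7, 0, 4, 6, 9, 8, 11, 10, 5, 2]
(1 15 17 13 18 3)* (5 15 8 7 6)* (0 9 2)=(0 9 2)(1 8 7 6 5 15 17 13 18 3)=[9, 8, 0, 1, 4, 15, 5, 6, 7, 2, 10, 11, 12, 18, 14, 17, 16, 13, 3]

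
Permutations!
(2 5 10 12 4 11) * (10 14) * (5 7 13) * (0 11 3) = (0 11 2 7 13 5 14 10 12 4 3) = [11, 1, 7, 0, 3, 14, 6, 13, 8, 9, 12, 2, 4, 5, 10]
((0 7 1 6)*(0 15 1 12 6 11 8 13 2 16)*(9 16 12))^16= (16)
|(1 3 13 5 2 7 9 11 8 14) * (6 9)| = |(1 3 13 5 2 7 6 9 11 8 14)| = 11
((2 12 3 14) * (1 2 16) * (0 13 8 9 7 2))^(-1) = ((0 13 8 9 7 2 12 3 14 16 1))^(-1) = (0 1 16 14 3 12 2 7 9 8 13)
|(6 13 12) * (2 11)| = 6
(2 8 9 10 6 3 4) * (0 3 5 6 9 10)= (0 3 4 2 8 10 9)(5 6)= [3, 1, 8, 4, 2, 6, 5, 7, 10, 0, 9]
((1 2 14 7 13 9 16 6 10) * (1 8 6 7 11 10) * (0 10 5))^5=(0 2 10 14 8 11 6 5 1)(7 13 9 16)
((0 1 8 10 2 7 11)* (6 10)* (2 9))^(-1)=((0 1 8 6 10 9 2 7 11))^(-1)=(0 11 7 2 9 10 6 8 1)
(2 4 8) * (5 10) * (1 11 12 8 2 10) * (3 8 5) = (1 11 12 5)(2 4)(3 8 10) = [0, 11, 4, 8, 2, 1, 6, 7, 10, 9, 3, 12, 5]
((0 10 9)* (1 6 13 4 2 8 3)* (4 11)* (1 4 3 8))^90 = (1 2 4 3 11 13 6)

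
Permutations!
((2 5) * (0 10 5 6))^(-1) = ((0 10 5 2 6))^(-1) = (0 6 2 5 10)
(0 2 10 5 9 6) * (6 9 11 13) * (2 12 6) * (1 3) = (0 12 6)(1 3)(2 10 5 11 13) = [12, 3, 10, 1, 4, 11, 0, 7, 8, 9, 5, 13, 6, 2]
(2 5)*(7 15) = (2 5)(7 15) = [0, 1, 5, 3, 4, 2, 6, 15, 8, 9, 10, 11, 12, 13, 14, 7]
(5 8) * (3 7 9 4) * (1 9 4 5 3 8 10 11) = (1 9 5 10 11)(3 7 4 8) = [0, 9, 2, 7, 8, 10, 6, 4, 3, 5, 11, 1]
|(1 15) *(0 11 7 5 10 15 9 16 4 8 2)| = 12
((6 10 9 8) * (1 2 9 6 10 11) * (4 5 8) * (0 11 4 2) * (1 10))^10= ((0 11 10 6 4 5 8 1)(2 9))^10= (0 10 4 8)(1 11 6 5)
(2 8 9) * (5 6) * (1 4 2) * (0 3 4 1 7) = (0 3 4 2 8 9 7)(5 6) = [3, 1, 8, 4, 2, 6, 5, 0, 9, 7]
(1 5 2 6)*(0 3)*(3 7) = (0 7 3)(1 5 2 6) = [7, 5, 6, 0, 4, 2, 1, 3]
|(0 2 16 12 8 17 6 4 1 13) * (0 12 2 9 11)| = |(0 9 11)(1 13 12 8 17 6 4)(2 16)| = 42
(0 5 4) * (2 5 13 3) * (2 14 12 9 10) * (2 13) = (0 2 5 4)(3 14 12 9 10 13) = [2, 1, 5, 14, 0, 4, 6, 7, 8, 10, 13, 11, 9, 3, 12]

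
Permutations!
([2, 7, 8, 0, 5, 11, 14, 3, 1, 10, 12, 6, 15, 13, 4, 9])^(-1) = [3, 8, 0, 7, 14, 4, 11, 1, 2, 15, 9, 5, 10, 13, 6, 12]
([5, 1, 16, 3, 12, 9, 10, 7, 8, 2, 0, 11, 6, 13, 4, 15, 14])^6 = [4, 1, 10, 3, 9, 12, 16, 7, 8, 6, 14, 11, 2, 13, 5, 15, 0]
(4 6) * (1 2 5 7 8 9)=[0, 2, 5, 3, 6, 7, 4, 8, 9, 1]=(1 2 5 7 8 9)(4 6)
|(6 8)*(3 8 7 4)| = |(3 8 6 7 4)| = 5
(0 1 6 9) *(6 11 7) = (0 1 11 7 6 9) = [1, 11, 2, 3, 4, 5, 9, 6, 8, 0, 10, 7]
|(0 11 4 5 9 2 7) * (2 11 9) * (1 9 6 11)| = |(0 6 11 4 5 2 7)(1 9)| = 14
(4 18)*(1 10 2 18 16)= [0, 10, 18, 3, 16, 5, 6, 7, 8, 9, 2, 11, 12, 13, 14, 15, 1, 17, 4]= (1 10 2 18 4 16)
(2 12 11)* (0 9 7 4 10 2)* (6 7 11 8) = (0 9 11)(2 12 8 6 7 4 10) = [9, 1, 12, 3, 10, 5, 7, 4, 6, 11, 2, 0, 8]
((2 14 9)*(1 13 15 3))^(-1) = (1 3 15 13)(2 9 14)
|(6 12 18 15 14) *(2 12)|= 6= |(2 12 18 15 14 6)|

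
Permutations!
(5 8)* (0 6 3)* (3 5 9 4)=[6, 1, 2, 0, 3, 8, 5, 7, 9, 4]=(0 6 5 8 9 4 3)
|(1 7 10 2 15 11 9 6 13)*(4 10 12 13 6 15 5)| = 12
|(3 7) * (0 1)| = 2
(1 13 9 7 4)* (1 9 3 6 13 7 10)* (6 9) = (1 7 4 6 13 3 9 10) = [0, 7, 2, 9, 6, 5, 13, 4, 8, 10, 1, 11, 12, 3]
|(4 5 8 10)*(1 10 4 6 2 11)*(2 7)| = |(1 10 6 7 2 11)(4 5 8)| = 6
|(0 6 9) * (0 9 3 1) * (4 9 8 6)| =7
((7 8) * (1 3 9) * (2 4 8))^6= (9)(2 8)(4 7)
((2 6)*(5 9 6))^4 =(9)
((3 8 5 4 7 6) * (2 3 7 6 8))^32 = (4 7 5 6 8)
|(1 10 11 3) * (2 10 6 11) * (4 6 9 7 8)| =8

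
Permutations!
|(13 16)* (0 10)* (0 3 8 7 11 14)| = |(0 10 3 8 7 11 14)(13 16)| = 14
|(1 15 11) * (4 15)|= 4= |(1 4 15 11)|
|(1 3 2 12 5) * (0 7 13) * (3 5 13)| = 6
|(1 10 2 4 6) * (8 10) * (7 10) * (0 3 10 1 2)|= 3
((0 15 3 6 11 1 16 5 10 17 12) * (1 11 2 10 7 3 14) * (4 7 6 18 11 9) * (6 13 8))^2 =(0 14 16 13 6 10 12 15 1 5 8 2 17)(3 11 4)(7 18 9)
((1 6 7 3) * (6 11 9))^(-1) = (1 3 7 6 9 11)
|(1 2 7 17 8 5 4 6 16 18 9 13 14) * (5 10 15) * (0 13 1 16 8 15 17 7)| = 56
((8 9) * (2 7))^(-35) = (2 7)(8 9)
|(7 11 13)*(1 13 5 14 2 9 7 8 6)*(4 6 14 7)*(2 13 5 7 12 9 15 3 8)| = 6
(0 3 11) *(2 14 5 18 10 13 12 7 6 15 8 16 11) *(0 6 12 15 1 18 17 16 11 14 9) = (0 3 2 9)(1 18 10 13 15 8 11 6)(5 17 16 14)(7 12) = [3, 18, 9, 2, 4, 17, 1, 12, 11, 0, 13, 6, 7, 15, 5, 8, 14, 16, 10]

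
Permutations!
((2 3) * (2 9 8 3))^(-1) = (3 8 9)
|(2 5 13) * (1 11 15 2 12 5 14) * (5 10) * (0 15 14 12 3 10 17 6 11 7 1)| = 8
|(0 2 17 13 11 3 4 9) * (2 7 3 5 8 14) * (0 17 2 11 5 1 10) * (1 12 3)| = |(0 7 1 10)(3 4 9 17 13 5 8 14 11 12)| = 20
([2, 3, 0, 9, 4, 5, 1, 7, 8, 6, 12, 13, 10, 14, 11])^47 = (0 2)(1 6 9 3)(10 12)(11 14 13)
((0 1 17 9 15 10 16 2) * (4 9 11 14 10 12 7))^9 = ((0 1 17 11 14 10 16 2)(4 9 15 12 7))^9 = (0 1 17 11 14 10 16 2)(4 7 12 15 9)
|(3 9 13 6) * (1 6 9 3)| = 2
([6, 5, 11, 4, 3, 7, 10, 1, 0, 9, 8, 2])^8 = [0, 7, 2, 3, 4, 1, 6, 5, 8, 9, 10, 11]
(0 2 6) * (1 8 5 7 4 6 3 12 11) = (0 2 3 12 11 1 8 5 7 4 6) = [2, 8, 3, 12, 6, 7, 0, 4, 5, 9, 10, 1, 11]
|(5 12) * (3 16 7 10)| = |(3 16 7 10)(5 12)| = 4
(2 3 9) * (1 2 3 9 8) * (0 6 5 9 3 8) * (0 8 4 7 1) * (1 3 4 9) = (9)(0 6 5 1 2 4 7 3 8) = [6, 2, 4, 8, 7, 1, 5, 3, 0, 9]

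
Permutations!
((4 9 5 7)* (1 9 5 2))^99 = ((1 9 2)(4 5 7))^99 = (9)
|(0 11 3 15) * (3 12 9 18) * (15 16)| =|(0 11 12 9 18 3 16 15)| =8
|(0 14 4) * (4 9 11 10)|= |(0 14 9 11 10 4)|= 6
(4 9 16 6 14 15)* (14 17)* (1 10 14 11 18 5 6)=(1 10 14 15 4 9 16)(5 6 17 11 18)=[0, 10, 2, 3, 9, 6, 17, 7, 8, 16, 14, 18, 12, 13, 15, 4, 1, 11, 5]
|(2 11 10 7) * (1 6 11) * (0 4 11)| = |(0 4 11 10 7 2 1 6)| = 8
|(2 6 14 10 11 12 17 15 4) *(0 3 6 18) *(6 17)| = 35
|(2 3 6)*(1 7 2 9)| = |(1 7 2 3 6 9)| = 6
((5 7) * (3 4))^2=((3 4)(5 7))^2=(7)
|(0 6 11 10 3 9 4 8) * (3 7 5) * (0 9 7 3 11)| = 30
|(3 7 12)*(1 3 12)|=|(12)(1 3 7)|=3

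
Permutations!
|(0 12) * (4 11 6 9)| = 4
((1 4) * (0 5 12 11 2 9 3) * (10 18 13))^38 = ((0 5 12 11 2 9 3)(1 4)(10 18 13))^38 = (0 11 3 12 9 5 2)(10 13 18)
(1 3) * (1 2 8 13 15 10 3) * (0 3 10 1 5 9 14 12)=(0 3 2 8 13 15 1 5 9 14 12)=[3, 5, 8, 2, 4, 9, 6, 7, 13, 14, 10, 11, 0, 15, 12, 1]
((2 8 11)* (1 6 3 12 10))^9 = ((1 6 3 12 10)(2 8 11))^9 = (1 10 12 3 6)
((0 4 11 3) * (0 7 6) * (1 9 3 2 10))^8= (0 7 9 10 11)(1 2 4 6 3)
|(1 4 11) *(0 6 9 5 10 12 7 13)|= |(0 6 9 5 10 12 7 13)(1 4 11)|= 24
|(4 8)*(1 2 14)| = 6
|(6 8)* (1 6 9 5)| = 5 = |(1 6 8 9 5)|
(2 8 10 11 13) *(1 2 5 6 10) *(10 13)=(1 2 8)(5 6 13)(10 11)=[0, 2, 8, 3, 4, 6, 13, 7, 1, 9, 11, 10, 12, 5]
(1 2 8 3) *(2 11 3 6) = [0, 11, 8, 1, 4, 5, 2, 7, 6, 9, 10, 3] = (1 11 3)(2 8 6)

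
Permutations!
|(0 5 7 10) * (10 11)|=|(0 5 7 11 10)|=5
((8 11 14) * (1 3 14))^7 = (1 14 11 3 8)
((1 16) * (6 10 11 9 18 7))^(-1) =((1 16)(6 10 11 9 18 7))^(-1) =(1 16)(6 7 18 9 11 10)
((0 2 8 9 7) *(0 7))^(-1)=((0 2 8 9))^(-1)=(0 9 8 2)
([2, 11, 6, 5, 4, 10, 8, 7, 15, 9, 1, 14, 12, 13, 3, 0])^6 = (0 2 6 8 15)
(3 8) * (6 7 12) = [0, 1, 2, 8, 4, 5, 7, 12, 3, 9, 10, 11, 6] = (3 8)(6 7 12)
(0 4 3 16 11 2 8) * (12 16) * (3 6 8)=(0 4 6 8)(2 3 12 16 11)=[4, 1, 3, 12, 6, 5, 8, 7, 0, 9, 10, 2, 16, 13, 14, 15, 11]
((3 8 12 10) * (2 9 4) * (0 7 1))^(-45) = (3 10 12 8)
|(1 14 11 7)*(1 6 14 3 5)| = 12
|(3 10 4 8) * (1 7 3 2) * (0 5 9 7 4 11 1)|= 11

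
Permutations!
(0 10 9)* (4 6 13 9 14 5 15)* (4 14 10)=(0 4 6 13 9)(5 15 14)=[4, 1, 2, 3, 6, 15, 13, 7, 8, 0, 10, 11, 12, 9, 5, 14]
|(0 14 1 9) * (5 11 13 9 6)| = |(0 14 1 6 5 11 13 9)| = 8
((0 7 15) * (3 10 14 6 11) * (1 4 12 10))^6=(15)(1 11 14 12)(3 6 10 4)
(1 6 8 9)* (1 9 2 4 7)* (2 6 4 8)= [0, 4, 8, 3, 7, 5, 2, 1, 6, 9]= (9)(1 4 7)(2 8 6)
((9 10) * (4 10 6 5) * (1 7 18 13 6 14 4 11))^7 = ((1 7 18 13 6 5 11)(4 10 9 14))^7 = (18)(4 14 9 10)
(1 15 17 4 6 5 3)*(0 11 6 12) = (0 11 6 5 3 1 15 17 4 12) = [11, 15, 2, 1, 12, 3, 5, 7, 8, 9, 10, 6, 0, 13, 14, 17, 16, 4]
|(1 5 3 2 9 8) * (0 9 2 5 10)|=|(0 9 8 1 10)(3 5)|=10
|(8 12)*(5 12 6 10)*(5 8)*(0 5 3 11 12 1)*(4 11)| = 12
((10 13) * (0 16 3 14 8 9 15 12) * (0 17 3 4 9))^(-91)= (0 8 14 3 17 12 15 9 4 16)(10 13)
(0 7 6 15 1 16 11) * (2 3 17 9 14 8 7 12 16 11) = (0 12 16 2 3 17 9 14 8 7 6 15 1 11) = [12, 11, 3, 17, 4, 5, 15, 6, 7, 14, 10, 0, 16, 13, 8, 1, 2, 9]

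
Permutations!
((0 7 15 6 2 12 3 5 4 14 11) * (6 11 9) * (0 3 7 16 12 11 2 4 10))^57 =((0 16 12 7 15 2 11 3 5 10)(4 14 9 6))^57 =(0 3 15 16 5 2 12 10 11 7)(4 14 9 6)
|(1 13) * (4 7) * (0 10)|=2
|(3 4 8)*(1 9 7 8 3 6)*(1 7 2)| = |(1 9 2)(3 4)(6 7 8)| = 6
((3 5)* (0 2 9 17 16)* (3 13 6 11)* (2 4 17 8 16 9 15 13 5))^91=(0 4 17 9 8 16)(2 15 13 6 11 3)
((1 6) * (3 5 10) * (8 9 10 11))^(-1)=((1 6)(3 5 11 8 9 10))^(-1)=(1 6)(3 10 9 8 11 5)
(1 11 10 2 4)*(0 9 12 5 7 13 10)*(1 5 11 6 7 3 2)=[9, 6, 4, 2, 5, 3, 7, 13, 8, 12, 1, 0, 11, 10]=(0 9 12 11)(1 6 7 13 10)(2 4 5 3)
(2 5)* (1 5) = (1 5 2) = [0, 5, 1, 3, 4, 2]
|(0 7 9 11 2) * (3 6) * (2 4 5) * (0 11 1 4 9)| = 6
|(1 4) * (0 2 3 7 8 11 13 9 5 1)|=11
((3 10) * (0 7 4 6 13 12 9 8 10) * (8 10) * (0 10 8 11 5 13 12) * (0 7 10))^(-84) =(4 5 9)(6 13 8)(7 11 12)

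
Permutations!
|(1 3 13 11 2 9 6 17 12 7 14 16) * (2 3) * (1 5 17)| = |(1 2 9 6)(3 13 11)(5 17 12 7 14 16)| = 12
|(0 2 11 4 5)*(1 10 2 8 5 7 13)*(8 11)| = 10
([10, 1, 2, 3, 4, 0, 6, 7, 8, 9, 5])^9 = (10)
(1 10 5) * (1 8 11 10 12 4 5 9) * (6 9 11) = [0, 12, 2, 3, 5, 8, 9, 7, 6, 1, 11, 10, 4] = (1 12 4 5 8 6 9)(10 11)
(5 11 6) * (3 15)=(3 15)(5 11 6)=[0, 1, 2, 15, 4, 11, 5, 7, 8, 9, 10, 6, 12, 13, 14, 3]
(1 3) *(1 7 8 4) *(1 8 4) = (1 3 7 4 8) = [0, 3, 2, 7, 8, 5, 6, 4, 1]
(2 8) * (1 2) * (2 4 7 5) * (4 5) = (1 5 2 8)(4 7) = [0, 5, 8, 3, 7, 2, 6, 4, 1]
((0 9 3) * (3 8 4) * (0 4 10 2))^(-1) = (0 2 10 8 9)(3 4)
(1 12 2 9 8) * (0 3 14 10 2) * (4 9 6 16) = (0 3 14 10 2 6 16 4 9 8 1 12) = [3, 12, 6, 14, 9, 5, 16, 7, 1, 8, 2, 11, 0, 13, 10, 15, 4]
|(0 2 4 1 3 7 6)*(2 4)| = 6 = |(0 4 1 3 7 6)|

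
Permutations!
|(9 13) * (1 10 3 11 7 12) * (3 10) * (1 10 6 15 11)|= 6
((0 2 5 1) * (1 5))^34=(5)(0 2 1)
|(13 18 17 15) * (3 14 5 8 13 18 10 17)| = |(3 14 5 8 13 10 17 15 18)| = 9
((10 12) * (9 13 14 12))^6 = ((9 13 14 12 10))^6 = (9 13 14 12 10)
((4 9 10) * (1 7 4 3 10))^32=((1 7 4 9)(3 10))^32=(10)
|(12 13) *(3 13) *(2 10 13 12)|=6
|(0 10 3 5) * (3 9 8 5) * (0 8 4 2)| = 10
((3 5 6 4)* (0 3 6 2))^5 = (0 3 5 2)(4 6)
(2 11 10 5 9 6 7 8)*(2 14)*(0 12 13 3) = (0 12 13 3)(2 11 10 5 9 6 7 8 14) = [12, 1, 11, 0, 4, 9, 7, 8, 14, 6, 5, 10, 13, 3, 2]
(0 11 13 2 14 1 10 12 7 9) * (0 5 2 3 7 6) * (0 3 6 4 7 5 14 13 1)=(0 11 1 10 12 4 7 9 14)(2 13 6 3 5)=[11, 10, 13, 5, 7, 2, 3, 9, 8, 14, 12, 1, 4, 6, 0]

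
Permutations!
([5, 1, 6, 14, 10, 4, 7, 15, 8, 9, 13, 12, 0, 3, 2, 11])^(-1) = [12, 1, 14, 13, 5, 0, 2, 6, 8, 9, 4, 15, 11, 10, 3, 7]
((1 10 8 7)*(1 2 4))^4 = ((1 10 8 7 2 4))^4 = (1 2 8)(4 7 10)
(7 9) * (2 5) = [0, 1, 5, 3, 4, 2, 6, 9, 8, 7] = (2 5)(7 9)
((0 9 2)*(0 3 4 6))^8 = ((0 9 2 3 4 6))^8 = (0 2 4)(3 6 9)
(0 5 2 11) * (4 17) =(0 5 2 11)(4 17) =[5, 1, 11, 3, 17, 2, 6, 7, 8, 9, 10, 0, 12, 13, 14, 15, 16, 4]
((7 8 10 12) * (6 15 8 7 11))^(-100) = (6 8 12)(10 11 15)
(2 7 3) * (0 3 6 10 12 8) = (0 3 2 7 6 10 12 8) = [3, 1, 7, 2, 4, 5, 10, 6, 0, 9, 12, 11, 8]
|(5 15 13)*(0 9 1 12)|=12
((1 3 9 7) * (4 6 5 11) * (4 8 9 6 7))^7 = ((1 3 6 5 11 8 9 4 7))^7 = (1 4 8 5 3 7 9 11 6)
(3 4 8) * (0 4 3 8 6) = (8)(0 4 6) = [4, 1, 2, 3, 6, 5, 0, 7, 8]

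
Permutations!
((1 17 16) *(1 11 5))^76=((1 17 16 11 5))^76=(1 17 16 11 5)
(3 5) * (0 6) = (0 6)(3 5) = [6, 1, 2, 5, 4, 3, 0]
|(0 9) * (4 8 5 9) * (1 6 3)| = 15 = |(0 4 8 5 9)(1 6 3)|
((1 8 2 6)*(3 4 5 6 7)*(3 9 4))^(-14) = (1 2 9 5)(4 6 8 7)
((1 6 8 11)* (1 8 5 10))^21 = (1 6 5 10)(8 11)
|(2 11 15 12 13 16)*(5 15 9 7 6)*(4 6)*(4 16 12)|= |(2 11 9 7 16)(4 6 5 15)(12 13)|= 20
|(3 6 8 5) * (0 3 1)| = 6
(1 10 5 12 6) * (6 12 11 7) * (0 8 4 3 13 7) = (0 8 4 3 13 7 6 1 10 5 11) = [8, 10, 2, 13, 3, 11, 1, 6, 4, 9, 5, 0, 12, 7]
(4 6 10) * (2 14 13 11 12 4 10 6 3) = (2 14 13 11 12 4 3) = [0, 1, 14, 2, 3, 5, 6, 7, 8, 9, 10, 12, 4, 11, 13]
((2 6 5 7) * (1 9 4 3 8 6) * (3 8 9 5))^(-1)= (1 2 7 5)(3 6 8 4 9)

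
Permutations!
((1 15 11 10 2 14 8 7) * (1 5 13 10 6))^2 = (1 11)(2 8 5 10 14 7 13)(6 15)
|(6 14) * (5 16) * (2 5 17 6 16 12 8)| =4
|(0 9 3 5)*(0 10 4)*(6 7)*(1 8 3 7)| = 10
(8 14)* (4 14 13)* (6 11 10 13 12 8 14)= [0, 1, 2, 3, 6, 5, 11, 7, 12, 9, 13, 10, 8, 4, 14]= (14)(4 6 11 10 13)(8 12)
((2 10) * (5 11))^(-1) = (2 10)(5 11)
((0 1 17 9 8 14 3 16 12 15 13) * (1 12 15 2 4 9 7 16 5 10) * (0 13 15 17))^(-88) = ((0 12 2 4 9 8 14 3 5 10 1)(7 16 17))^(-88) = (7 17 16)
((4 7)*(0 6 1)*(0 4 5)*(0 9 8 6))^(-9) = (1 8 5 4 6 9 7) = ((1 4 7 5 9 8 6))^(-9)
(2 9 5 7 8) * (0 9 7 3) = (0 9 5 3)(2 7 8) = [9, 1, 7, 0, 4, 3, 6, 8, 2, 5]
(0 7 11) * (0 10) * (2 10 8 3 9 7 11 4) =(0 11 8 3 9 7 4 2 10) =[11, 1, 10, 9, 2, 5, 6, 4, 3, 7, 0, 8]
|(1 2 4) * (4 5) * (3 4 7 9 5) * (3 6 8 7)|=9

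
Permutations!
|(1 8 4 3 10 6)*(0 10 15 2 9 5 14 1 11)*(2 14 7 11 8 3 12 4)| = |(0 10 6 8 2 9 5 7 11)(1 3 15 14)(4 12)| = 36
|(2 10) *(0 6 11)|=|(0 6 11)(2 10)|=6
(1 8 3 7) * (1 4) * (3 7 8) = (1 3 8 7 4) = [0, 3, 2, 8, 1, 5, 6, 4, 7]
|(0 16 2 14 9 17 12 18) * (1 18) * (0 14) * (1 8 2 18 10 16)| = |(0 1 10 16 18 14 9 17 12 8 2)| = 11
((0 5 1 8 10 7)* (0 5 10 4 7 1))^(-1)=((0 10 1 8 4 7 5))^(-1)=(0 5 7 4 8 1 10)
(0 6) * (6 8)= (0 8 6)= [8, 1, 2, 3, 4, 5, 0, 7, 6]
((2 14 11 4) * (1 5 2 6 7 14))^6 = (4 6 7 14 11)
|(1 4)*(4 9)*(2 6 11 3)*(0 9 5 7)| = 12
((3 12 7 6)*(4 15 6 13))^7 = (15)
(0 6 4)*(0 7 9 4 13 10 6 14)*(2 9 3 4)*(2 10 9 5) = [14, 1, 5, 4, 7, 2, 13, 3, 8, 10, 6, 11, 12, 9, 0] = (0 14)(2 5)(3 4 7)(6 13 9 10)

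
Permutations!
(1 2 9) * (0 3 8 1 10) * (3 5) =(0 5 3 8 1 2 9 10) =[5, 2, 9, 8, 4, 3, 6, 7, 1, 10, 0]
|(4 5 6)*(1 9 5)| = |(1 9 5 6 4)| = 5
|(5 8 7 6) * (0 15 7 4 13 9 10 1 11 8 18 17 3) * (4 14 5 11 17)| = |(0 15 7 6 11 8 14 5 18 4 13 9 10 1 17 3)| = 16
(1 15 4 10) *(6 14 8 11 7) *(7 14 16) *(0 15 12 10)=(0 15 4)(1 12 10)(6 16 7)(8 11 14)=[15, 12, 2, 3, 0, 5, 16, 6, 11, 9, 1, 14, 10, 13, 8, 4, 7]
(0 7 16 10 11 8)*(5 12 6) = (0 7 16 10 11 8)(5 12 6) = [7, 1, 2, 3, 4, 12, 5, 16, 0, 9, 11, 8, 6, 13, 14, 15, 10]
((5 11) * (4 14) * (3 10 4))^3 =((3 10 4 14)(5 11))^3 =(3 14 4 10)(5 11)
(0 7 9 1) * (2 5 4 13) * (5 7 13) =(0 13 2 7 9 1)(4 5) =[13, 0, 7, 3, 5, 4, 6, 9, 8, 1, 10, 11, 12, 2]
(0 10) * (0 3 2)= (0 10 3 2)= [10, 1, 0, 2, 4, 5, 6, 7, 8, 9, 3]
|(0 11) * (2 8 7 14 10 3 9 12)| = |(0 11)(2 8 7 14 10 3 9 12)| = 8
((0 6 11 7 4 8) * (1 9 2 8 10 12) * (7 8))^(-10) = ((0 6 11 8)(1 9 2 7 4 10 12))^(-10) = (0 11)(1 4 9 10 2 12 7)(6 8)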